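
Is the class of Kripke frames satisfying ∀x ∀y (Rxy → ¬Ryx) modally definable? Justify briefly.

Not modally definable

If a class were modally definable it would be closed under surjective bounded morphisms (Goldblatt–Thomason).
The 3-cycle (worlds a,b,c with a→b→c→a) is asymmetric. Mapping every world to a single reflexive point • is a surjective bounded morphism, and the reflexive point is not asymmetric (R•• but asymmetry requires ¬R••).
So no modal formula (or set of formulas) defines exactly the asymmetric frames.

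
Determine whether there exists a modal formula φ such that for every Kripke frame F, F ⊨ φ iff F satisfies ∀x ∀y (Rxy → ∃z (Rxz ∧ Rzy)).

Yes — defined by □□p → □p

The condition is density. A defining modal formula is □□p → □p.
Suppose □□p→□p is valid. Take Rxy and set V(p)={w : xR²w}. Then □□p at x, so □p at x, so p at y, i.e. ∃z(Rxz∧Rzy).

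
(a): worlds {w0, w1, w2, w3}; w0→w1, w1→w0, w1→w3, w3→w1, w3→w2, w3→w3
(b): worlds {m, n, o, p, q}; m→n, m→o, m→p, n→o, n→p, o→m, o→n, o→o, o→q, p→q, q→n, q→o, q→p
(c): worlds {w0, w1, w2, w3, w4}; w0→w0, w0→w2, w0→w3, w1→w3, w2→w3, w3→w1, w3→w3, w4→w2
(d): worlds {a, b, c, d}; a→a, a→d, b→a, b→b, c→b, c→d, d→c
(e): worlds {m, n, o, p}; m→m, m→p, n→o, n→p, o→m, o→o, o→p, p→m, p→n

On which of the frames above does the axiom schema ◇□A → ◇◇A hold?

(b), (c), (d), (e)

Frame correspondent (Sahlqvist): ∀x ∀y (xRy → ∃w (yRw ∧ xR²w)) — i.e. a generalized confluence (Geach) condition.
(a): fails — w3Rw2 but no w with w2Rw and w3R²w.
(b): satisfies the condition.
(c): satisfies the condition.
(d): satisfies the condition.
(e): satisfies the condition.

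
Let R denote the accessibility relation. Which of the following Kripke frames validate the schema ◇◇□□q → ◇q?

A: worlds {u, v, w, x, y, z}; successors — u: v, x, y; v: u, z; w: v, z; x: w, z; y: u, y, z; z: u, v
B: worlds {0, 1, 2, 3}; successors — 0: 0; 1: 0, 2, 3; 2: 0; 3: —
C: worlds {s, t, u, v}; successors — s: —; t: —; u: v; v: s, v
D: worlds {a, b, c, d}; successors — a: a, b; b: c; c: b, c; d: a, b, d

This is the axiom for a generalized confluence (Geach) condition; its first-order frame correspondent is ∀x ∀y (xR²y → ∃w (yR²w ∧ xRw)).
A: fails — xR²v but no t with vR²t and xRt.
B: holds.
C: fails — uR²s but no w with sR²w and uRw.
D: holds.

B, D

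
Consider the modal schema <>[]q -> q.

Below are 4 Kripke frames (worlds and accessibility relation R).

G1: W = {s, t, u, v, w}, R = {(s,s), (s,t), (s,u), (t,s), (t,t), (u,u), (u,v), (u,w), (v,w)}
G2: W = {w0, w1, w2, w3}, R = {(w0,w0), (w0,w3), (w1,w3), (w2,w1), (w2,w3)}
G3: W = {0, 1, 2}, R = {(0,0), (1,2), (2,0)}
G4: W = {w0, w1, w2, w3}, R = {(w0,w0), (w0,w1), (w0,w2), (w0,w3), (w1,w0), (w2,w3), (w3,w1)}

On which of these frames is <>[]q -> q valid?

none

This is the axiom for symmetry; its first-order frame correspondent is forall x forall y (Rxy -> Ryx).
G1: fails — Ruv but not Rvu.
G2: fails — Rw1w3 but not Rw3w1.
G3: fails — R12 but not R21.
G4: fails — Rw3w1 but not Rw1w3.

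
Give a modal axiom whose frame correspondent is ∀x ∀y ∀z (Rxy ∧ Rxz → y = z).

This is partial functionality; the standard corresponding axiom is CD: ◇q → □q.
Suppose ◇q→□q is valid. Take Rxy, Rxz and set V(q)={y}. Then ◇q at x, so □q at x, so q at z, i.e. z=y.

◇q → □q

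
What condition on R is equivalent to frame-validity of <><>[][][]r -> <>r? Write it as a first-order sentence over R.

This is a Sahlqvist (Geach-type) schema ◇^2□^3r → □^0◇^1r.
First-order correspondent: forall x forall y (x R^2 y -> exists w (y R^3 w & xRw)).

forall x forall y (x R^2 y -> exists w (y R^3 w & xRw))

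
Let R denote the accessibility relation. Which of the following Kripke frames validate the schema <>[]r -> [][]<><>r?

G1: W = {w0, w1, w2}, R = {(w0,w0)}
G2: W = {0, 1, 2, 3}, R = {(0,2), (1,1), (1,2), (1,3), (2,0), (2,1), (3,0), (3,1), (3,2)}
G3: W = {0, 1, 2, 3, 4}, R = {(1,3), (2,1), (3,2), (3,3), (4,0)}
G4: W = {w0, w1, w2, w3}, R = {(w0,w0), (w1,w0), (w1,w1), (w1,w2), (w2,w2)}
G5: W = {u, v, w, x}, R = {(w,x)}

The schema corresponds to a generalized confluence (Geach) condition: forall x forall y forall z ((xRy & x R^2 z) -> exists w (yRw & z R^2 w)).
G1: satisfies the condition.
G2: fails — 3R0, 3R²0 but no w with 0Rw and 0R²w.
G3: fails — 3R2, 3R²1 but no w with 2Rw and 1R²w.
G4: fails — w1Rw0, w1R²w2 but no w with w0Rw and w2R²w.
G5: satisfies the condition.
Valid on: G1, G5.

G1, G5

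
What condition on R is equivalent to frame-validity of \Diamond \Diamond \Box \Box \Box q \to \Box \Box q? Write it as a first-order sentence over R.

\forall x \forall y \forall z ((x R^2 y \wedge x R^2 z) \to \exists w (y R^3 w \wedge z = w))

This is a Sahlqvist (Geach-type) schema ◇^2□^3q → □^2◇^0q.
Minimal-valuation argument: fix x; take any y with xR^2y and any z with xR^2z. Set V(q) to the set of worlds R-reachable from y in exactly 3 steps. Then □^3q holds at y, so the antecedent holds at x; validity forces ◇^0q at z, giving a w with zR^0w and yR^3w.
First-order correspondent: \forall x \forall y \forall z ((x R^2 y \wedge x R^2 z) \to \exists w (y R^3 w \wedge z = w)).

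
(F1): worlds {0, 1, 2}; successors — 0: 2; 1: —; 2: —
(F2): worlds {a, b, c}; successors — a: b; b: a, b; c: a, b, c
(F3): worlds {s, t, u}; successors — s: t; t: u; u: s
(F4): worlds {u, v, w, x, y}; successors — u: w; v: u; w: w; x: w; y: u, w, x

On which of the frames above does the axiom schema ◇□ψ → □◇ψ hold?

This is the axiom for convergence; its first-order frame correspondent is ∀x ∀y ∀z (Rxy ∧ Rxz → ∃w (Ryw ∧ Rzw)).
(F1): fails — R02 and R02 but 2 and 2 have no common successor.
(F2): ✓.
(F3): ✓.
(F4): ✓.
Valid on: (F2), (F3), (F4).

(F2), (F3), (F4)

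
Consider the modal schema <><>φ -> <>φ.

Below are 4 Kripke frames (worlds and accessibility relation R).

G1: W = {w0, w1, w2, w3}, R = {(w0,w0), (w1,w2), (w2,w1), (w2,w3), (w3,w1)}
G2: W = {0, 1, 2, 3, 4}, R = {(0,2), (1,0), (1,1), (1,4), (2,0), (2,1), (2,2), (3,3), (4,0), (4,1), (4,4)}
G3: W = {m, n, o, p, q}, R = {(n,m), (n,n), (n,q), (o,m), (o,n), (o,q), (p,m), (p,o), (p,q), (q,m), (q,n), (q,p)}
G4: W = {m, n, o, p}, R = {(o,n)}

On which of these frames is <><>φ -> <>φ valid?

This is the axiom for transitivity; its first-order frame correspondent is forall x forall y forall z (Rxy & Ryz -> Rxz).
G1: fails — Rw1w2 and Rw2w1 but not Rw1w1.
G2: fails — R10 and R02 but not R12.
G3: fails — Rpo and Ron but not Rpn.
G4: holds.
Valid on: G4.

G4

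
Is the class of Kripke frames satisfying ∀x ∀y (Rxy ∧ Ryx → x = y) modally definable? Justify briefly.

If a class were modally definable it would be closed under surjective bounded morphisms (Goldblatt–Thomason).
The 4-cycle (worlds 0,1,2,3 with 0→1→2→3→0) is antisymmetric. Sending even-indexed worlds to s and odd-indexed worlds to t is a surjective bounded morphism onto the two-world frame with s↔t, which is not antisymmetric.
So the class is not modally definable.

Not definable by any modal formula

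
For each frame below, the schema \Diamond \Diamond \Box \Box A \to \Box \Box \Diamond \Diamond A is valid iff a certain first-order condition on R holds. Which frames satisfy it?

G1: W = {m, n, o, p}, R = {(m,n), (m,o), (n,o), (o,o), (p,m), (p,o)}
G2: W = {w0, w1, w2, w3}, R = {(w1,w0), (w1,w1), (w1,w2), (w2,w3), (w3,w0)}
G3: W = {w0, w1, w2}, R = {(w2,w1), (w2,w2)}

G1

Frame correspondent (Sahlqvist): \forall x \forall y \forall z ((x R^2 y \wedge x R^2 z) \to \exists w (y R^2 w \wedge z R^2 w)) — i.e. a generalized confluence (Geach) condition.
G1: ✓.
G2: fails — w1R²w0, w1R²w0 but no w with w0R²w and w0R²w.
G3: fails — w2R²w1, w2R²w1 but no w with w1R²w and w1R²w.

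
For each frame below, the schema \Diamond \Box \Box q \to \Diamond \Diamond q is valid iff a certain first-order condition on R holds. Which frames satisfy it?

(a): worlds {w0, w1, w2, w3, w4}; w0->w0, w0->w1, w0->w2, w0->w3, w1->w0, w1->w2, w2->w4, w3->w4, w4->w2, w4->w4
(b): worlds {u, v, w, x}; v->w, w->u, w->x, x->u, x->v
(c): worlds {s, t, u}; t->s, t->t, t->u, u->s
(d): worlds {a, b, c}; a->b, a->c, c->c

This is the axiom for a generalized confluence (Geach) condition; its first-order frame correspondent is \forall x \forall y (xRy \to \exists w (y R^2 w \wedge x R^2 w)).
(a): ✓.
(b): fails — wRu but no t with uR²t and wR²t.
(c): fails — tRs but no w with sR²w and tR²w.
(d): fails — aRb but no w with bR²w and aR²w.

(a)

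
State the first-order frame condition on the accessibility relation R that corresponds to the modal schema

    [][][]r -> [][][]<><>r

forall x forall z (x R^3 z -> exists w (x R^3 w & z R^2 w))

This is a Sahlqvist (Geach-type) schema ◇^0□^3r → □^3◇^2r.
Minimal-valuation argument: fix x; take any y with xR^0y and any z with xR^3z. Set V(r) to the set of worlds R-reachable from y in exactly 3 steps. Then □^3r holds at y, so the antecedent holds at x; validity forces ◇^2r at z, giving a w with zR^2w and yR^3w.
First-order correspondent: forall x forall z (x R^3 z -> exists w (x R^3 w & z R^2 w)).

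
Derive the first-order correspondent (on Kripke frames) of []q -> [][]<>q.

forall x forall z (x R^2 z -> exists w (xRw & zRw))

This is a Sahlqvist (Geach-type) schema ◇^0□^1q → □^2◇^1q.
First-order correspondent: forall x forall z (x R^2 z -> exists w (xRw & zRw)).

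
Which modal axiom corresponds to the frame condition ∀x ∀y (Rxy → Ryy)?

The condition is shift-reflexivity. The T□ schema □(□q → q) defines it.
Suppose □(□q→q) is valid. Take Rxy and set V(q)={w : Ryw}. Then at y, □q holds; since □(□q→q) at x, □q→q at y, so q at y, i.e. Ryy.

□(□q → q)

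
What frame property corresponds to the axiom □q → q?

reflexivity

Suppose □q→q is valid. At any x set V(q)={w : Rxw}. Then □q holds at x, so q holds at x, i.e. Rxx.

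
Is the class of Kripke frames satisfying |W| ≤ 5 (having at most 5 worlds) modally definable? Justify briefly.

If a class were modally definable it would be closed under disjoint unions (Goldblatt–Thomason).
Any modal formula valid on each of 6 disjoint one-world frames is valid on their disjoint union (validity is preserved under disjoint unions). Each one-world frame has |W|=1≤5, but the union has |W|=6.
So the class is not modally definable.

Not modally definable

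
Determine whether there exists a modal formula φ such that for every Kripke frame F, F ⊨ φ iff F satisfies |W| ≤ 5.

No — not modally definable

Modal frame validity is preserved under disjoint unions.
Any modal formula valid on each of 6 disjoint one-world frames is valid on their disjoint union (validity is preserved under disjoint unions). Each one-world frame has |W|=1≤5, but the union has |W|=6.
Hence having at most 5 worlds is not modally definable.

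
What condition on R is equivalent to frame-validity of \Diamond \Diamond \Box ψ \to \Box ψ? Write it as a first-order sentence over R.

\forall x \forall y \forall z ((x R^2 y \wedge xRz) \to \exists w (yRw \wedge z = w))

This is a Sahlqvist (Geach-type) schema ◇^2□^1ψ → □^1◇^0ψ.
Minimal-valuation argument: fix x; take any y with xR^2y and any z with xR^1z. Set V(ψ) to the set of worlds R-reachable from y in exactly 1 step. Then □^1ψ holds at y, so the antecedent holds at x; validity forces ◇^0ψ at z, giving a w with zR^0w and yR^1w.
First-order correspondent: \forall x \forall y \forall z ((x R^2 y \wedge xRz) \to \exists w (yRw \wedge z = w)).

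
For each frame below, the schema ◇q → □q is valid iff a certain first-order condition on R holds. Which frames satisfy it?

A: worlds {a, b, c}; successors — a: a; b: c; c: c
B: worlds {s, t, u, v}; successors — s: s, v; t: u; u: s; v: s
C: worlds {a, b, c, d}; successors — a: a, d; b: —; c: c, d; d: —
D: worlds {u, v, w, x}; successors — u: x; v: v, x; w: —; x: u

Frame correspondent (Sahlqvist): ∀x ∀y ∀z (Rxy ∧ Rxz → y = z) — i.e. partial functionality.
A: condition met.
B: fails — s sees both s and v.
C: fails — a sees both a and d.
D: fails — v sees both v and x.

A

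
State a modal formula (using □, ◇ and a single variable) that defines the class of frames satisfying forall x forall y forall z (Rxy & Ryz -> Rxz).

The condition is transitivity. The 4 schema □s → □□s defines it.

□s → □□s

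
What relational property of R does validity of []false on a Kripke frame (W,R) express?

□⊥ is valid iff no world has any successor (otherwise □⊥ fails at any world with one).
The converse is a direct semantic check.
So the correspondent is emptiness of R.

Emptiness of R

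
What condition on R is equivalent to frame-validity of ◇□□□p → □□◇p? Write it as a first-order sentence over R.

This is a Sahlqvist (Geach-type) schema ◇^1□^3p → □^2◇^1p.
First-order correspondent: ∀x ∀y ∀z ((xRy ∧ xR²z) → ∃w (yR³w ∧ zRw)).

∀x ∀y ∀z ((xRy ∧ xR²z) → ∃w (yR³w ∧ zRw))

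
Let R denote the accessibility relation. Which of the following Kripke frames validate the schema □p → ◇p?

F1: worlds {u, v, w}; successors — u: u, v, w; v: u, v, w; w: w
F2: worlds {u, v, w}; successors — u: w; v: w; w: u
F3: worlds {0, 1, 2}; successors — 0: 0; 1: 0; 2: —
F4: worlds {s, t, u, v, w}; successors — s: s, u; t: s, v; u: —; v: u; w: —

F1, F2

This is the axiom for seriality; its first-order frame correspondent is ∀x ∃y Rxy.
F1: holds.
F2: holds.
F3: fails — world 2 has no successor.
F4: fails — world u has no successor.
Valid on: F1, F2.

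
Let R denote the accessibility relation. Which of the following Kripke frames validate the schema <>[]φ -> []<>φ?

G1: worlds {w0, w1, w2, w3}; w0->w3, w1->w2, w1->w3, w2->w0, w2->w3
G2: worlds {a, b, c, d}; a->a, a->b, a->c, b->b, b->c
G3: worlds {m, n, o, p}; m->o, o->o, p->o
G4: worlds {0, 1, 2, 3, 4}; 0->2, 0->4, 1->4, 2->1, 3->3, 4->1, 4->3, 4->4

The schema corresponds to convergence: forall x forall y forall z (Rxy & Rxz -> exists w (Ryw & Rzw)).
G1: fails — Rw0w3 and Rw0w3 but w3 and w3 have no common successor.
G2: fails — Rab and Rac but b and c have no common successor.
G3: ✓.
G4: fails — R43 and R41 but 3 and 1 have no common successor.

G3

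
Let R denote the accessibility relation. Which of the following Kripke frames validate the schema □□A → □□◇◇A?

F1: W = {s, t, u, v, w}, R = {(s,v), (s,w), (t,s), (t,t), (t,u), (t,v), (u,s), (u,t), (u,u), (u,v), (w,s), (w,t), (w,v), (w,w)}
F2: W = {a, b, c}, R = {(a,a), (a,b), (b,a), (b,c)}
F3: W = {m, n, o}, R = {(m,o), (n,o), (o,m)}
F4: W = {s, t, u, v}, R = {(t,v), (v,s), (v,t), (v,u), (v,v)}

The schema corresponds to a generalized confluence (Geach) condition: ∀x ∀z (xR²z → ∃w (xR²w ∧ zR²w)).
F1: fails — sR²v but no w* with sR²w* and vR²w*.
F2: fails — aR²c but no w with aR²w and cR²w.
F3: satisfies the condition.
F4: fails — tR²s but no w with tR²w and sR²w.
Valid on: F3.

F3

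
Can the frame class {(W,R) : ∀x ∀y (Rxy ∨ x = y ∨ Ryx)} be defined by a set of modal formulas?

Not definable by any modal formula

Any modally definable frame class is closed under disjoint unions.
Take 2 disjoint single-world reflexive frames: each is trivially connected, but their disjoint union has 2 worlds with no edge between distinct components, so it is not connected.
So no modal formula (or set of formulas) defines exactly the connected frames.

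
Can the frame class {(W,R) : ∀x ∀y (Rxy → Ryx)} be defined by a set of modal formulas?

Yes, by p → □◇p

Yes: it is symmetry, defined by the B schema p → □◇p.
Suppose p→□◇p is valid. Take Rxy and set V(p)={x}. Then p at x, so □◇p at x, so ◇p at y, so some z with Ryz has p; z=x, i.e. Ryx.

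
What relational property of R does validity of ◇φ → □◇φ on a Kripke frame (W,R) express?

the Euclidean property

Suppose ◇φ→□◇φ is valid. Take Rxy, Rxz and set V(φ)={y}. Then ◇φ at x, so □◇φ at x, so ◇φ at z, so some w with Rzw has φ; w=y, i.e. Rzy. By symmetry of the argument, Ryz.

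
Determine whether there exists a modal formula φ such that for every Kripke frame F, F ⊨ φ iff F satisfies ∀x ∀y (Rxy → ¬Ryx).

Modal frame validity is preserved under surjective bounded morphisms.
The 3-cycle (worlds 0,1,2 with 0→1→2→0) is asymmetric. Mapping every world to a single reflexive point • is a surjective bounded morphism, and the reflexive point is not asymmetric (R•• but asymmetry requires ¬R••).
Hence asymmetry is not modally definable.

No — not modally definable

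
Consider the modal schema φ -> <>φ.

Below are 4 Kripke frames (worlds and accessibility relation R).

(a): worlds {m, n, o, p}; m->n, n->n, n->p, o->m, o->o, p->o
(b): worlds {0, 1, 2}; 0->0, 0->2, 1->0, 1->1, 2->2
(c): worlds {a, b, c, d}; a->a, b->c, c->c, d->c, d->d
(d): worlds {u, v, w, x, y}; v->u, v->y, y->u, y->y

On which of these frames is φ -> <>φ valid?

(b)

The schema corresponds to reflexivity: forall x Rxx.
(a): fails — world m does not see itself.
(b): holds.
(c): fails — world b does not see itself.
(d): fails — world u does not see itself.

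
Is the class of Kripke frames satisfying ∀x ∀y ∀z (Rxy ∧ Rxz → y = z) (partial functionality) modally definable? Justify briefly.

This is a Sahlqvist condition; the CD axiom ◇r → □r defines it.

Yes, by ◇r → □r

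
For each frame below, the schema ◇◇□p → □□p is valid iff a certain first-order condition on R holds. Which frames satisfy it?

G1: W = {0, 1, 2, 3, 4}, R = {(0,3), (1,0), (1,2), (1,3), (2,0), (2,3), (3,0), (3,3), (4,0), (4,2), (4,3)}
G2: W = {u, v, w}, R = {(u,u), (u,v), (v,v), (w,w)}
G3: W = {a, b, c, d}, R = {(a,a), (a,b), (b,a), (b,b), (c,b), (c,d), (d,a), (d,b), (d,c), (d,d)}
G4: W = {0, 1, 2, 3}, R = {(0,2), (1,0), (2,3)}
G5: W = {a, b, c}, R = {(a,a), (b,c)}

Frame correspondent (Sahlqvist): ∀x ∀y ∀z ((xR²y ∧ xR²z) → ∃w (yRw ∧ z = w)) — i.e. a generalized confluence (Geach) condition.
G1: fails — 0R²0, 0R²0 but no w with 0Rw and 0=w.
G2: fails — uR²v, uR²u but no t with vRt and u=t.
G3: fails — cR²a, cR²c but no w with aRw and c=w.
G4: fails — 0R²3, 0R²3 but no w with 3Rw and 3=w.
G5: condition met.

G5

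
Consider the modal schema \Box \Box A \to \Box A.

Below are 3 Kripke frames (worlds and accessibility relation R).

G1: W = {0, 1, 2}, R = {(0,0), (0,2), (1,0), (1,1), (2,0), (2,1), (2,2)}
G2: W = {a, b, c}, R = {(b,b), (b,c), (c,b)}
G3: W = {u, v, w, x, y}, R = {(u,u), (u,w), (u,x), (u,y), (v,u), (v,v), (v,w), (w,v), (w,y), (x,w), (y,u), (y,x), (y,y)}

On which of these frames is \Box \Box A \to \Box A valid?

G1, G2

Frame correspondent (Sahlqvist): \forall x \forall y (Rxy \to \exists z (Rxz \wedge Rzy)) — i.e. density.
G1: satisfies the condition.
G2: satisfies the condition.
G3: fails — Rxw but no z with Rxz and Rzw.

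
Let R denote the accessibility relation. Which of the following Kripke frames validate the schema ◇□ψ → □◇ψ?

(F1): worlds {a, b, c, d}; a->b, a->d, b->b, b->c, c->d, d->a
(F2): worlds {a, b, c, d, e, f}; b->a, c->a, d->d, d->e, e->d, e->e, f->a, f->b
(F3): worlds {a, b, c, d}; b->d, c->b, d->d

The schema corresponds to convergence: ∀x ∀y ∀z (Rxy ∧ Rxz → ∃w (Ryw ∧ Rzw)).
(F1): fails — Rab and Rad but b and d have no common successor.
(F2): fails — Rba and Rba but a and a have no common successor.
(F3): condition met.

(F3)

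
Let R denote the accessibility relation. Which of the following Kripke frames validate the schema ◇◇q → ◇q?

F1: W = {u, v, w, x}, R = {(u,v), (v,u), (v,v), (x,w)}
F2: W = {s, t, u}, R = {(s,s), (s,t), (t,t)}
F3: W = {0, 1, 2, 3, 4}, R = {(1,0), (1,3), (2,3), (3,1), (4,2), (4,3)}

F2

This is the axiom for transitivity; its first-order frame correspondent is ∀x ∀y ∀z (Rxy ∧ Ryz → Rxz).
F1: fails — Ruv and Rvu but not Ruu.
F2: ✓.
F3: fails — R31 and R10 but not R30.
Valid on: F2.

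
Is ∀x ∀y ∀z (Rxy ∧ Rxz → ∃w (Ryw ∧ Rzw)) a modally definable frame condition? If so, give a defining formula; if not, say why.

This is a Sahlqvist condition; the .2 axiom ◇□p → □◇p defines it.

Yes — defined by ◇□p → □◇p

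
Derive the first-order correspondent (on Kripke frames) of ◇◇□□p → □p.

∀x ∀y ∀z ((xR²y ∧ xRz) → ∃w (yR²w ∧ z = w))

This is a Sahlqvist (Geach-type) schema ◇^2□^2p → □^1◇^0p.
Minimal-valuation argument: fix x; take any y with xR^2y and any z with xR^1z. Set V(p) to the set of worlds R-reachable from y in exactly 2 steps. Then □^2p holds at y, so the antecedent holds at x; validity forces ◇^0p at z, giving a w with zR^0w and yR^2w.
First-order correspondent: ∀x ∀y ∀z ((xR²y ∧ xRz) → ∃w (yR²w ∧ z = w)).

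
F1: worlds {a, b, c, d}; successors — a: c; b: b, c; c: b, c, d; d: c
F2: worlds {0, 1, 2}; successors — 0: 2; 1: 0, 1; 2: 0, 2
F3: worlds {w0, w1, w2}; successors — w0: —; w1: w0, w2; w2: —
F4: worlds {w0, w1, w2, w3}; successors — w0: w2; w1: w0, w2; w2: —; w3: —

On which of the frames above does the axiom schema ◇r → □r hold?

none

The schema corresponds to partial functionality: ∀x ∀y ∀z (Rxy ∧ Rxz → y = z).
F1: fails — b sees both b and c.
F2: fails — 1 sees both 0 and 1.
F3: fails — w1 sees both w0 and w2.
F4: fails — w1 sees both w0 and w2.
Valid on no frame.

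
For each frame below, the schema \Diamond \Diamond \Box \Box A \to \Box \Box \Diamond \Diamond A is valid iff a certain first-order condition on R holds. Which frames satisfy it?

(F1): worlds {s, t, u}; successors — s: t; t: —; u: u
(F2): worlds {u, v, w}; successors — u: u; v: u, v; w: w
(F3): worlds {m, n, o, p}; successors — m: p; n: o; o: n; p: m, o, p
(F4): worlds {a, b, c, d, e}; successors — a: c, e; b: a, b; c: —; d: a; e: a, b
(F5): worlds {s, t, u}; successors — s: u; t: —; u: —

(F1), (F2), (F5)

Frame correspondent (Sahlqvist): \forall x \forall y \forall z ((x R^2 y \wedge x R^2 z) \to \exists w (y R^2 w \wedge z R^2 w)) — i.e. a generalized confluence (Geach) condition.
(F1): satisfies the condition.
(F2): satisfies the condition.
(F3): fails — pR²m, pR²n but no w with mR²w and nR²w.
(F4): fails — bR²a, bR²c but no w with aR²w and cR²w.
(F5): satisfies the condition.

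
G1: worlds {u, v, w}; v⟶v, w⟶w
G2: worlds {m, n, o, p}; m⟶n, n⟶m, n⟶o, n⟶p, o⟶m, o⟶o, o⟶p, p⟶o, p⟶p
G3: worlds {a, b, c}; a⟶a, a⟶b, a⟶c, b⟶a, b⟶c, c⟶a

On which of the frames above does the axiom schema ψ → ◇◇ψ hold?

This is the axiom for a generalized confluence (Geach) condition; its first-order frame correspondent is ∀x ∃w (x = w ∧ xR²w).
G1: fails — at u but no t with u=t and uR²t.
G2: ✓.
G3: ✓.
Valid on: G2, G3.

G2, G3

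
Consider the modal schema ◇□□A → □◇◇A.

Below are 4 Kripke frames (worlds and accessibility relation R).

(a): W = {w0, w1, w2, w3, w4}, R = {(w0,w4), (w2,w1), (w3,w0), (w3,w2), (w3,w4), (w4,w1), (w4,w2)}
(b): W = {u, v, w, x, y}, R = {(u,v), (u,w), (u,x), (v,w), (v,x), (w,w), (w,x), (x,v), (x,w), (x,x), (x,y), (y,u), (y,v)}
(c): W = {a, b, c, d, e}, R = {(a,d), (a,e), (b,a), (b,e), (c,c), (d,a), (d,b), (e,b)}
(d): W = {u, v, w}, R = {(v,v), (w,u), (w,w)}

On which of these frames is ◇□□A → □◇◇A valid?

(b), (c)

The schema corresponds to a generalized confluence (Geach) condition: ∀x ∀y ∀z ((xRy ∧ xRz) → ∃w (yR²w ∧ zR²w)).
(a): fails — w2Rw1, w2Rw1 but no w with w1R²w and w1R²w.
(b): ✓.
(c): ✓.
(d): fails — wRu, wRu but no t with uR²t and uR²t.
Valid on: (b), (c).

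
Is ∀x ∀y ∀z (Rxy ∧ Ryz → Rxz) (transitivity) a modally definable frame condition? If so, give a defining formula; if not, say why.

The condition is transitivity. A defining modal formula is □q → □□q.
Suppose □q→□□q is valid. Take Rxy, Ryz and set V(q)={w : Rxw}. Then □q at x, so □□q at x, so □q at y, so q at z, i.e. Rxz.

Definable; □q → □□q defines it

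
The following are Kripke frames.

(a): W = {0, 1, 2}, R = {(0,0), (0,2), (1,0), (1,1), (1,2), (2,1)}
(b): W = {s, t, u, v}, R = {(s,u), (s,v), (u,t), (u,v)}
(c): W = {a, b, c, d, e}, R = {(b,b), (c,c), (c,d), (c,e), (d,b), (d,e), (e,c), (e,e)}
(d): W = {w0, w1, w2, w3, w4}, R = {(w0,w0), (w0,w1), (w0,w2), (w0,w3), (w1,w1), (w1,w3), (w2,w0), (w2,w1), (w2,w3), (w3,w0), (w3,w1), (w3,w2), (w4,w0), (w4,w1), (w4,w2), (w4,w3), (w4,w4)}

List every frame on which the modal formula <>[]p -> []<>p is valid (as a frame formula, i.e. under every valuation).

(d)

This is the axiom for convergence; its first-order frame correspondent is forall x forall y forall z (Rxy & Rxz -> exists w (Ryw & Rzw)).
(a): fails — R00 and R02 but 0 and 2 have no common successor.
(b): fails — Rsu and Rsv but u and v have no common successor.
(c): fails — Rdb and Rde but b and e have no common successor.
(d): ✓.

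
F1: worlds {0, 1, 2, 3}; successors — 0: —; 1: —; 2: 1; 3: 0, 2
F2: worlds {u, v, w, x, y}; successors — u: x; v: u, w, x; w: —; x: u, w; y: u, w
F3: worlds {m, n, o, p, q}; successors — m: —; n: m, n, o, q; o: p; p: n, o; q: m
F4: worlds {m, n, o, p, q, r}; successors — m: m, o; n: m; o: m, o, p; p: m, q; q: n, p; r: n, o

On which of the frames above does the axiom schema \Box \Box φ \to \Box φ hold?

none

Frame correspondent (Sahlqvist): \forall x \forall y (Rxy \to \exists z (Rxz \wedge Rzy)) — i.e. density.
F1: fails — R32 but no z with R3z and Rz2.
F2: fails — Rxw but no z with Rxz and Rzw.
F3: fails — Rop but no z with Roz and Rzp.
F4: fails — Rrn but no z with Rrz and Rzn.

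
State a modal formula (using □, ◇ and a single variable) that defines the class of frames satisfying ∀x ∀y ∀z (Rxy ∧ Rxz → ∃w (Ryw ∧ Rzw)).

◇□q → □◇q

A defining formula is ◇□q → □◇q (the .2 axiom).
Suppose ◇□q→□◇q is valid. Take Rxy, Rxz and set V(q)={w : Ryw}. Then □q at y so ◇□q at x, so □◇q at x, so ◇q at z, giving w with Rzw and Ryw.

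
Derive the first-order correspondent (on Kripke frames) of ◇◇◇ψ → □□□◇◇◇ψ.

∀x ∀y ∀z ((xR³y ∧ xR³z) → ∃w (y = w ∧ zR³w))

This is a Sahlqvist (Geach-type) schema ◇^3□^0ψ → □^3◇^3ψ.
First-order correspondent: ∀x ∀y ∀z ((xR³y ∧ xR³z) → ∃w (y = w ∧ zR³w)).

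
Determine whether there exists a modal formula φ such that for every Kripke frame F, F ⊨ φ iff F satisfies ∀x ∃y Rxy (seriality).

Definable; □r → ◇r defines it

The condition is seriality. A defining modal formula is □r → ◇r.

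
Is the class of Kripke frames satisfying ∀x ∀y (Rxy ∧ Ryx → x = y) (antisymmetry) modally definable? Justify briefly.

Not definable by any modal formula

Any modally definable frame class is closed under surjective bounded morphisms.
The 6-cycle (worlds s,t,u,v,w,x with s→t→u→v→w→x→s) is antisymmetric. Sending even-indexed worlds to s and odd-indexed worlds to t is a surjective bounded morphism onto the two-world frame with s↔t, which is not antisymmetric.
So no modal formula (or set of formulas) defines exactly the antisymmetric frames.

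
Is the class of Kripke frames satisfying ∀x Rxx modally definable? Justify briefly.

Yes — defined by □p → p

The condition is reflexivity. A defining modal formula is □p → p.
Suppose □p→p is valid. At any x set V(p)={w : Rxw}. Then □p holds at x, so p holds at x, i.e. Rxx.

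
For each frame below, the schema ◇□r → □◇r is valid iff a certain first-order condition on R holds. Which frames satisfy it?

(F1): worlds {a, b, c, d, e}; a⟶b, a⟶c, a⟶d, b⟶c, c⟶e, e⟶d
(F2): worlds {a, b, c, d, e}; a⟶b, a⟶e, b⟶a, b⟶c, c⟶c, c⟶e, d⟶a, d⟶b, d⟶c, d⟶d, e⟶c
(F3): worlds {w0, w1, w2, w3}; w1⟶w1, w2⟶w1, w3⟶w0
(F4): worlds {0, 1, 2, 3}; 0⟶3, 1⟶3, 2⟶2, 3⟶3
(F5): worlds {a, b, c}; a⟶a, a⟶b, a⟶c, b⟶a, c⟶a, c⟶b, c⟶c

(F4), (F5)

Frame correspondent (Sahlqvist): ∀x ∀y ∀z (Rxy ∧ Rxz → ∃w (Ryw ∧ Rzw)) — i.e. convergence.
(F1): fails — Rab and Rac but b and c have no common successor.
(F2): fails — Rdb and Rda but b and a have no common successor.
(F3): fails — Rw3w0 and Rw3w0 but w0 and w0 have no common successor.
(F4): condition met.
(F5): condition met.
Valid on: (F4), (F5).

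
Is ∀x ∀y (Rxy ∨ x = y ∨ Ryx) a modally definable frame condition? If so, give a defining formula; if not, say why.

If a class were modally definable it would be closed under disjoint unions (Goldblatt–Thomason).
Take 4 disjoint single-world reflexive frames: each is trivially connected, but their disjoint union has 4 worlds with no edge between distinct components, so it is not connected.
Hence connectedness of R is not modally definable.

Not modally definable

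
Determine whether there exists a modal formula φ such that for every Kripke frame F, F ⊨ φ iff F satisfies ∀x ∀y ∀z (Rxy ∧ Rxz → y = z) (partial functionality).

The condition is partial functionality. A defining modal formula is ◇p → □p.

Yes — defined by ◇p → □p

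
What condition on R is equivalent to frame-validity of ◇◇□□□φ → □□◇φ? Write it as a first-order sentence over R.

This is a Sahlqvist (Geach-type) schema ◇^2□^3φ → □^2◇^1φ.
First-order correspondent: ∀x ∀y ∀z ((xR²y ∧ xR²z) → ∃w (yR³w ∧ zRw)).

∀x ∀y ∀z ((xR²y ∧ xR²z) → ∃w (yR³w ∧ zRw))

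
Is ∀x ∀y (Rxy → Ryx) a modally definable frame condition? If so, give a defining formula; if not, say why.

Yes, by p → □◇p

This is a Sahlqvist condition; the B axiom p → □◇p defines it.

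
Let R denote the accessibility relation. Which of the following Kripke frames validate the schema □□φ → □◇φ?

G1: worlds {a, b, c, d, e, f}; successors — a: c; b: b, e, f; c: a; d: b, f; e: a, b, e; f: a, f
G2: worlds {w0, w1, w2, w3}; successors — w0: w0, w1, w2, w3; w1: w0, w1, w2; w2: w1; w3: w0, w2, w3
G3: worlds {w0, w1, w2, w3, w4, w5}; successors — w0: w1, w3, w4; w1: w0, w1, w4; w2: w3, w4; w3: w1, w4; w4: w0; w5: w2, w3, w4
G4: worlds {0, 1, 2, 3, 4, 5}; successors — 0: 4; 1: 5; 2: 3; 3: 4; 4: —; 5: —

Frame correspondent (Sahlqvist): ∀x ∀z (xRz → ∃w (xR²w ∧ zRw)) — i.e. a generalized confluence (Geach) condition.
G1: ✓.
G2: ✓.
G3: ✓.
G4: fails — 0R4 but no w with 0R²w and 4Rw.

G1, G2, G3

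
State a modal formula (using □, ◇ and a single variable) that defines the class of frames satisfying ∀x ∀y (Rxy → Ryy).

□(□p → p)

A defining formula is □(□p → p) (the T□ axiom).
Suppose □(□p→p) is valid. Take Rxy and set V(p)={w : Ryw}. Then at y, □p holds; since □(□p→p) at x, □p→p at y, so p at y, i.e. Ryy.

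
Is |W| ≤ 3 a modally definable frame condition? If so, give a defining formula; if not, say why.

Any modally definable frame class is closed under disjoint unions.
Any modal formula valid on each of 4 disjoint one-world frames is valid on their disjoint union (validity is preserved under disjoint unions). Each one-world frame has |W|=1≤3, but the union has |W|=4.
Hence having at most 3 worlds is not modally definable.

No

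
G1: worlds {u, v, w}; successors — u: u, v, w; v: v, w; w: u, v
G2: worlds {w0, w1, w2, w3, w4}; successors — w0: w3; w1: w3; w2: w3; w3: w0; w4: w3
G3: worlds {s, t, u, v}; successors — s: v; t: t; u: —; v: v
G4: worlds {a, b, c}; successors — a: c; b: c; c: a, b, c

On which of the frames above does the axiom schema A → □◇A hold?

This is the axiom for symmetry; its first-order frame correspondent is ∀x ∀y (Rxy → Ryx).
G1: fails — Ruv but not Rvu.
G2: fails — Rw1w3 but not Rw3w1.
G3: fails — Rsv but not Rvs.
G4: holds.

G4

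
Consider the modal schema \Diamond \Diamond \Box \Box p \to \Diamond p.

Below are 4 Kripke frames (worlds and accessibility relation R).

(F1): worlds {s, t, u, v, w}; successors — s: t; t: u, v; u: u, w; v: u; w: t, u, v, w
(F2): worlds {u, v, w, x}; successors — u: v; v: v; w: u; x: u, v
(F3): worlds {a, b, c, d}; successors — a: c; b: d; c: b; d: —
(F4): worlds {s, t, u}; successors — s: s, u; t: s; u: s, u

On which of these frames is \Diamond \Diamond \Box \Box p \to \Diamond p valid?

(F4)

Frame correspondent (Sahlqvist): \forall x \forall y (x R^2 y \to \exists w (y R^2 w \wedge xRw)) — i.e. a generalized confluence (Geach) condition.
(F1): fails — sR²v but no w* with vR²w* and sRw*.
(F2): fails — wR²v but no t with vR²t and wRt.
(F3): fails — aR²b but no w with bR²w and aRw.
(F4): holds.
Valid on: (F4).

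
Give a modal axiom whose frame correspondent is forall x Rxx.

The condition is reflexivity. The T schema □q → q defines it.

□q → q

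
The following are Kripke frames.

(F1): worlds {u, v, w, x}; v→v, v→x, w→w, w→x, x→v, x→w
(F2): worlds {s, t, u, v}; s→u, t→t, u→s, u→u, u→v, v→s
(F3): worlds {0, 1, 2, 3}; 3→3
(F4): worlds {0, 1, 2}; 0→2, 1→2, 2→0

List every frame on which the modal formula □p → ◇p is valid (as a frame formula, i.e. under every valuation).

This is the axiom for seriality; its first-order frame correspondent is ∀x ∃y Rxy.
(F1): fails — world u has no successor.
(F2): ✓.
(F3): fails — world 0 has no successor.
(F4): ✓.
Valid on: (F2), (F4).

(F2), (F4)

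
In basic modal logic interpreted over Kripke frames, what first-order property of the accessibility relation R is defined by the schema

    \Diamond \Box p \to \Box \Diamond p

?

convergence: \forall x \forall y \forall z (Rxy \wedge Rxz \to \exists w (Ryw \wedge Rzw))

Suppose ◇□p→□◇p is valid. Take Rxy, Rxz and set V(p)={w : Ryw}. Then □p at y so ◇□p at x, so □◇p at x, so ◇p at z, giving w with Rzw and Ryw.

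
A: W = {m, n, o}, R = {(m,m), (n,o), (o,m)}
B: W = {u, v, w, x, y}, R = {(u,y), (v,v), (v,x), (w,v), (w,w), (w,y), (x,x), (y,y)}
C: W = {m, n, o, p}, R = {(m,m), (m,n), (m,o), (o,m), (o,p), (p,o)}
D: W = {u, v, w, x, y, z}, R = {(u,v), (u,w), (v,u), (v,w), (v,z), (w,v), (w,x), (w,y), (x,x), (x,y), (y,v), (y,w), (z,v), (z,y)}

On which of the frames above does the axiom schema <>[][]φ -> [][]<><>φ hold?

A, D

This is the axiom for a generalized confluence (Geach) condition; its first-order frame correspondent is forall x forall y forall z ((xRy & x R^2 z) -> exists w (y R^2 w & z R^2 w)).
A: holds.
B: fails — wRv, wR²y but no t with vR²t and yR²t.
C: fails — mRm, mR²n but no w with mR²w and nR²w.
D: holds.
Valid on: A, D.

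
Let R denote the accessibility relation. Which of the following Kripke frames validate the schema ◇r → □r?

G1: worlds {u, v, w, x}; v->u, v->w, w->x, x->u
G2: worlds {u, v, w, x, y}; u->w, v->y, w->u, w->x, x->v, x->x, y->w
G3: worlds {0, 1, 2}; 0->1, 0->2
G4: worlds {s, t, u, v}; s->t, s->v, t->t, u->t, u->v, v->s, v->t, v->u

none

This is the axiom for partial functionality; its first-order frame correspondent is ∀x ∀y ∀z (Rxy ∧ Rxz → y = z).
G1: fails — v sees both u and w.
G2: fails — w sees both u and x.
G3: fails — 0 sees both 1 and 2.
G4: fails — s sees both t and v.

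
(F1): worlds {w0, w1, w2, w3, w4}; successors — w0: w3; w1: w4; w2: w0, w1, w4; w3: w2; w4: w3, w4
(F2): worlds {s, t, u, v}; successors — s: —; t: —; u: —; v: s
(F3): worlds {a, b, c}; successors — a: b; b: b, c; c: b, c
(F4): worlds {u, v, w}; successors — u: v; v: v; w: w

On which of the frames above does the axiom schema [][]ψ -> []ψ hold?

(F3), (F4)

Frame correspondent (Sahlqvist): forall x forall y (Rxy -> exists z (Rxz & Rzy)) — i.e. density.
(F1): fails — Rw3w2 but no z with Rw3z and Rzw2.
(F2): fails — Rvs but no z with Rvz and Rzs.
(F3): ✓.
(F4): ✓.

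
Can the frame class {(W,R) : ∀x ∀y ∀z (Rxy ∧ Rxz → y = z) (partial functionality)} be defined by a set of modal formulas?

Yes, by ◇p → □p

Yes: it is partial functionality, defined by the CD schema ◇p → □p.
Suppose ◇p→□p is valid. Take Rxy, Rxz and set V(p)={y}. Then ◇p at x, so □p at x, so p at z, i.e. z=y.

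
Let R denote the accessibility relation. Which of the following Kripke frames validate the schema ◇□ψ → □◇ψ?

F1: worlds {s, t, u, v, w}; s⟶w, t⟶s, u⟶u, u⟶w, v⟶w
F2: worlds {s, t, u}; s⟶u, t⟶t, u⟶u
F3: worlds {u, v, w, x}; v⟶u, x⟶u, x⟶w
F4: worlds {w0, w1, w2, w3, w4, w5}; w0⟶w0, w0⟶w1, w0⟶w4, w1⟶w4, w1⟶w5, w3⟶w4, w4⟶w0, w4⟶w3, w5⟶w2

F2

Frame correspondent (Sahlqvist): ∀x ∀y ∀z (Rxy ∧ Rxz → ∃w (Ryw ∧ Rzw)) — i.e. convergence.
F1: fails — Rsw and Rsw but w and w have no common successor.
F2: satisfies the condition.
F3: fails — Rvu and Rvu but u and u have no common successor.
F4: fails — Rw0w4 and Rw0w1 but w4 and w1 have no common successor.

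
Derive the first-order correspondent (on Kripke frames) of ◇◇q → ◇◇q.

∀x ∀y (xR²y → ∃w (y = w ∧ xR²w))

This is a Sahlqvist (Geach-type) schema ◇^2□^0q → □^0◇^2q.
First-order correspondent: ∀x ∀y (xR²y → ∃w (y = w ∧ xR²w)).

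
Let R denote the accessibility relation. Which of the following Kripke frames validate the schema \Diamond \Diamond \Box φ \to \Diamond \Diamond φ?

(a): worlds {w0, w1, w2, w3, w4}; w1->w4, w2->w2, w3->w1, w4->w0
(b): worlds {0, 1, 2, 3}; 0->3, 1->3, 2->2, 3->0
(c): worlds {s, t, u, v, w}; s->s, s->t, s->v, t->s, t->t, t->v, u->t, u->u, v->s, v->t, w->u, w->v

This is the axiom for a generalized confluence (Geach) condition; its first-order frame correspondent is \forall x \forall y (x R^2 y \to \exists w (yRw \wedge x R^2 w)).
(a): fails — w1R²w0 but no w with w0Rw and w1R²w.
(b): fails — 0R²0 but no w with 0Rw and 0R²w.
(c): holds.
Valid on: (c).

(c)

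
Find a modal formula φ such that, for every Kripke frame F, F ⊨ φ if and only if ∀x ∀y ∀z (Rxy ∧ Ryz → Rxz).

This is transitivity; the standard corresponding axiom is 4: □q → □□q.
Suppose □q→□□q is valid. Take Rxy, Ryz and set V(q)={w : Rxw}. Then □q at x, so □□q at x, so □q at y, so q at z, i.e. Rxz.

□q → □□q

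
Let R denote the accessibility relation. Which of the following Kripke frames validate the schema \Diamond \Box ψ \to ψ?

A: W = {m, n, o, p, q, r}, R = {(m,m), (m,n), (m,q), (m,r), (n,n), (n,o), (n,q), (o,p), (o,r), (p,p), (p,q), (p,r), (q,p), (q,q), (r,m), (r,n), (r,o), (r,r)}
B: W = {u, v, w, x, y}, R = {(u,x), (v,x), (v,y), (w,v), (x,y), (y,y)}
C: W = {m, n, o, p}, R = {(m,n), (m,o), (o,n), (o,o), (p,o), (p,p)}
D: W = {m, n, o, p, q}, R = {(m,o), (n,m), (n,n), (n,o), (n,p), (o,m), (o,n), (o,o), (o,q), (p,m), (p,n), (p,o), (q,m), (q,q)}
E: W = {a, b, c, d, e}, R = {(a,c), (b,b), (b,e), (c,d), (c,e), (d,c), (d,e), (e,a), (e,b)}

none

The schema corresponds to symmetry: \forall x \forall y (Rxy \to Ryx).
A: fails — Rop but not Rpo.
B: fails — Rvx but not Rxv.
C: fails — Ron but not Rno.
D: fails — Rpm but not Rmp.
E: fails — Rde but not Red.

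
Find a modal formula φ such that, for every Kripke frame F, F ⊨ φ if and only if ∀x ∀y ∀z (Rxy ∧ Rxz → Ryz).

◇q → □◇q

The condition is the Euclidean property. The 5 schema ◇q → □◇q defines it.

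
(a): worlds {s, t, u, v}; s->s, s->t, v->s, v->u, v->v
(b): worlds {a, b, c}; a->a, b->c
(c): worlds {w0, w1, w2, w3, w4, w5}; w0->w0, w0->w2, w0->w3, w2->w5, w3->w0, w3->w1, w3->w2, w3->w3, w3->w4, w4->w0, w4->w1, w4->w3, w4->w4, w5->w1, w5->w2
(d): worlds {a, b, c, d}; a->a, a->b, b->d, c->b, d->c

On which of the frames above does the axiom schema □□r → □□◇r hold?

(b)

This is the axiom for a generalized confluence (Geach) condition; its first-order frame correspondent is ∀x ∀z (xR²z → ∃w (xR²w ∧ zRw)).
(a): fails — sR²t but no w with sR²w and tRw.
(b): condition met.
(c): fails — w0R²w1 but no w with w0R²w and w1Rw.
(d): fails — aR²d but no w with aR²w and dRw.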